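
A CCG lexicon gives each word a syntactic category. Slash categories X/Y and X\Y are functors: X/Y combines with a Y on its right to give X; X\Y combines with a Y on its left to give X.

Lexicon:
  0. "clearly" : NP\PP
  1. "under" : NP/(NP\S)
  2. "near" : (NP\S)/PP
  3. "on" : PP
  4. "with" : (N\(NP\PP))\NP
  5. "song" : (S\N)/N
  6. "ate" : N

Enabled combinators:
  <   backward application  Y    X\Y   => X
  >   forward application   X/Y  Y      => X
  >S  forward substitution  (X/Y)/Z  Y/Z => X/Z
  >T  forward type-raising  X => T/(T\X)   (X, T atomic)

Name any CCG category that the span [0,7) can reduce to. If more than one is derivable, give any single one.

[0,7] S   <
  [0,5] N   <
    [0,1] "clearly" : NP\PP
    [1,5] N\(NP\PP)   <
      [1,4] NP   >
        [1,2] "under" : NP/(NP\S)
        [2,4] NP\S   >
          [2,3] "near" : (NP\S)/PP
          [3,4] "on" : PP
      [4,5] "with" : (N\(NP\PP))\NP
  [5,7] S\N   >
    [5,6] "song" : (S\N)/N
    [6,7] "ate" : N

S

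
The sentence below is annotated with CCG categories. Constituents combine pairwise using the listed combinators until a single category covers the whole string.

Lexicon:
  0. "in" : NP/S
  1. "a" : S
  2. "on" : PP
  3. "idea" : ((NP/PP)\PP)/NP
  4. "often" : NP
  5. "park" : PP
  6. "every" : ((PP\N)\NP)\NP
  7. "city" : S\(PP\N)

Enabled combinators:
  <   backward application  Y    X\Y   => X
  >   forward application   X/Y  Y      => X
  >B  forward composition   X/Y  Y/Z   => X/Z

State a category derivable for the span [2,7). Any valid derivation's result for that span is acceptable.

[0,8] S   <
  [0,7] PP\N   <
    [0,2] NP   >
      [0,1] "in" : NP/S
      [1,2] "a" : S
    [2,7] (PP\N)\NP   <
      [2,6] NP   >
        [2,5] NP/PP   <
          [2,3] "on" : PP
          [3,5] (NP/PP)\PP   >
            [3,4] "idea" : ((NP/PP)\PP)/NP
            [4,5] "often" : NP
        [5,6] "park" : PP
      [6,7] "every" : ((PP\N)\NP)\NP
  [7,8] "city" : S\(PP\N)

(PP\N)\NP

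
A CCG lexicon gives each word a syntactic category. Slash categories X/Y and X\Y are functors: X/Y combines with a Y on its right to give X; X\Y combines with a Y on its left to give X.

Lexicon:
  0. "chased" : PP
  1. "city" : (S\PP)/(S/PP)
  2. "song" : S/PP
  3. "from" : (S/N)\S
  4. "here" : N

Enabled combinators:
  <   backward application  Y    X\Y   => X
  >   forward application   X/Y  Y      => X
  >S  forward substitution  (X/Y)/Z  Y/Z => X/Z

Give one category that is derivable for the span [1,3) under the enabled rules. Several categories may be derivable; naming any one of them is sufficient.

S\PP

[0,5] S   >
  [0,4] S/N   <
    [0,3] S   <
      [0,1] "chased" : PP
      [1,3] S\PP   >
        [1,2] "city" : (S\PP)/(S/PP)
        [2,3] "song" : S/PP
    [3,4] "from" : (S/N)\S
  [4,5] "here" : N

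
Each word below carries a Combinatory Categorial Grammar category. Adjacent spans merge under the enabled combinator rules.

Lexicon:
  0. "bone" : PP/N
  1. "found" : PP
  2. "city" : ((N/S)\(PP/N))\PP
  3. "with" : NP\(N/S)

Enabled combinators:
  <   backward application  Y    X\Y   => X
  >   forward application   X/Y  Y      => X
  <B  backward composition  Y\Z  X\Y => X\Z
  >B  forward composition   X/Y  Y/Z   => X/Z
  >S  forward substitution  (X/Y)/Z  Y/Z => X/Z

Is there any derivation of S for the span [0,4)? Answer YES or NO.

PP/N PP ((N/S)\(PP/N))\PP NP\(N/S)
CKY chart[0,4] = {NP}; S ∉ chart

NO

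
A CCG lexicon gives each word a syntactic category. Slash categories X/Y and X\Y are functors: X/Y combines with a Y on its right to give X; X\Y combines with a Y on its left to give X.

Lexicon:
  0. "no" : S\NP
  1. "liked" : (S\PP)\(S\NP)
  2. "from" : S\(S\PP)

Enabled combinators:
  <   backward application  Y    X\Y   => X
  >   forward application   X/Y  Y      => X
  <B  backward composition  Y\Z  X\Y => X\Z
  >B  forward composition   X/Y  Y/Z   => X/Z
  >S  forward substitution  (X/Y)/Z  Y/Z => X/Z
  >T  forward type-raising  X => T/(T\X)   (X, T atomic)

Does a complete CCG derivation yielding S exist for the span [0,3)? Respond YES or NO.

YES

[0,3] S   <
  [0,2] S\PP   <
    [0,1] "no" : S\NP
    [1,2] "liked" : (S\PP)\(S\NP)
  [2,3] "from" : S\(S\PP)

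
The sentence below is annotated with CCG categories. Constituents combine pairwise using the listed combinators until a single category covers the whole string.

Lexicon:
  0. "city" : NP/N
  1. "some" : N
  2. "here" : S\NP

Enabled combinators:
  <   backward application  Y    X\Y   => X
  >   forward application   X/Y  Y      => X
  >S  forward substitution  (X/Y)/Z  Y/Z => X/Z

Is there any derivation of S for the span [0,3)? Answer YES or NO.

YES

[0,3] S   <
  [0,2] NP   >
    [0,1] "city" : NP/N
    [1,2] "some" : N
  [2,3] "here" : S\NP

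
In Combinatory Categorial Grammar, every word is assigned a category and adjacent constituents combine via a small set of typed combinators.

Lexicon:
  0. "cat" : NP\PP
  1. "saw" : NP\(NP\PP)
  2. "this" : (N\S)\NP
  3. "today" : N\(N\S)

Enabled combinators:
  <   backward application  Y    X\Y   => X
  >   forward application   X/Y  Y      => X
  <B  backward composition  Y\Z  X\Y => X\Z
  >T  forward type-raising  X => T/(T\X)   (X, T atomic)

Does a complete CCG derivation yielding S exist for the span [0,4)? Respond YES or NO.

NP\PP NP\(NP\PP) (N\S)\NP N\(N\S)
CKY chart[0,4] = {N, N/(N\N), NP/(NP\N), PP/(PP\N), S/(S\N)}; S ∉ chart

NO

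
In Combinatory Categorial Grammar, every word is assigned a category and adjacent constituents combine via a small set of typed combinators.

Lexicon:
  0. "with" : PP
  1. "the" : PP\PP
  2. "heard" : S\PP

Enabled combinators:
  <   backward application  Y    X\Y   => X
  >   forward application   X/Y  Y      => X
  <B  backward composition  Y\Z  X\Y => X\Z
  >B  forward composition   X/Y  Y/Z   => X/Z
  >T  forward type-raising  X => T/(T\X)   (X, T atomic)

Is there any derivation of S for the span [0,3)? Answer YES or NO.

YES

[0,3] S   <
  [0,1] "with" : PP
  [1,3] S\PP   <B
    [1,2] "the" : PP\PP
    [2,3] "heard" : S\PP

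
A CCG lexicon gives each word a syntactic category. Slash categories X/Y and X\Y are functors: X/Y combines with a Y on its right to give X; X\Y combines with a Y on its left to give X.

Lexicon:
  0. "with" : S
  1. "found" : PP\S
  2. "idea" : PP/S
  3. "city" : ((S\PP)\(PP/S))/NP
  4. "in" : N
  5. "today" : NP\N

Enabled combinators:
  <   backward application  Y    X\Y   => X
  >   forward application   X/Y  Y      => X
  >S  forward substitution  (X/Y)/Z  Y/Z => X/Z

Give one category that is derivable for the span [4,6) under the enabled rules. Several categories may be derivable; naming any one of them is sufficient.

[0,6] S   <
  [0,2] PP   <
    [0,1] "with" : S
    [1,2] "found" : PP\S
  [2,6] S\PP   <
    [2,3] "idea" : PP/S
    [3,6] (S\PP)\(PP/S)   >
      [3,4] "city" : ((S\PP)\(PP/S))/NP
      [4,6] NP   <
        [4,5] "in" : N
        [5,6] "today" : NP\N

NP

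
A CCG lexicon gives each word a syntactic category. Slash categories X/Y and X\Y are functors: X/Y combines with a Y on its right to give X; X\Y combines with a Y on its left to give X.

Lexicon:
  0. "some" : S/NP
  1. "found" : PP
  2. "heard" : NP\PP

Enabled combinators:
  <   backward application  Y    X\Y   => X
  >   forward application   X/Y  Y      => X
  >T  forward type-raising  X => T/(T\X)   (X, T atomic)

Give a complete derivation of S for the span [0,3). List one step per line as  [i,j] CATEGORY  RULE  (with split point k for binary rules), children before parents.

[0,3] S   >
  [0,1] "some" : S/NP
  [1,3] NP   >
    [1,2] NP/(NP\PP)   >T
      [1,2] "found" : PP
    [2,3] "heard" : NP\PP

[0,1] S/NP  lex  "some"
[1,2] PP  lex  "found"
[1,2] NP/(NP\PP)  >T
[2,3] NP\PP  lex  "heard"
[1,3] NP  >  k=2
[0,3] S  >  k=1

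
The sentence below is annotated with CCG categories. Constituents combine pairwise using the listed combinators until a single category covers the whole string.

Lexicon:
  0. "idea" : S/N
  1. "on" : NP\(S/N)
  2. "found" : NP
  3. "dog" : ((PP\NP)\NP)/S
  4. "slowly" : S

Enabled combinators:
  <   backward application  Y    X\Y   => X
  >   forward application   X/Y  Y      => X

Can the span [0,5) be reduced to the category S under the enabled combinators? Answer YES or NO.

NO

S/N NP\(S/N) NP ((PP\NP)\NP)/S S
CKY chart[0,5] = {PP}; S ∉ chart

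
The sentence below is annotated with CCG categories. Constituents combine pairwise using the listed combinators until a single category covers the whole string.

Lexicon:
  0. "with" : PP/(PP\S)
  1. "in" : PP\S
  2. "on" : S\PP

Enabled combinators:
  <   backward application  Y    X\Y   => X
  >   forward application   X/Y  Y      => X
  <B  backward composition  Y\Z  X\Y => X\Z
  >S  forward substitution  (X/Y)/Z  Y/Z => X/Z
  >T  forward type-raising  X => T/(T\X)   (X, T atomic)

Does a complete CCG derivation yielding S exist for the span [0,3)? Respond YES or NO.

[0,3] S   <
  [0,2] PP   >
    [0,1] "with" : PP/(PP\S)
    [1,2] "in" : PP\S
  [2,3] "on" : S\PP

YES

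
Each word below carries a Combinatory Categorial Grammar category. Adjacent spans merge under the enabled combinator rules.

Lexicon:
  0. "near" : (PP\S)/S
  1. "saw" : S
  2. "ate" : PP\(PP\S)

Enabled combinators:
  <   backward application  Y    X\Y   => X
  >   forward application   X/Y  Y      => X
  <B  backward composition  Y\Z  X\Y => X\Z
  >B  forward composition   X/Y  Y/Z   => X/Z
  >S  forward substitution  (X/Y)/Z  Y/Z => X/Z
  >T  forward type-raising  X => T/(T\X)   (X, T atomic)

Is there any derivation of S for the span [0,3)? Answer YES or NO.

NO

(PP\S)/S S PP\(PP\S)
CKY chart[0,3] = {N/(N\PP), NP/(NP\PP), PP, PP/(PP\PP), S/(S\PP)}; S ∉ chart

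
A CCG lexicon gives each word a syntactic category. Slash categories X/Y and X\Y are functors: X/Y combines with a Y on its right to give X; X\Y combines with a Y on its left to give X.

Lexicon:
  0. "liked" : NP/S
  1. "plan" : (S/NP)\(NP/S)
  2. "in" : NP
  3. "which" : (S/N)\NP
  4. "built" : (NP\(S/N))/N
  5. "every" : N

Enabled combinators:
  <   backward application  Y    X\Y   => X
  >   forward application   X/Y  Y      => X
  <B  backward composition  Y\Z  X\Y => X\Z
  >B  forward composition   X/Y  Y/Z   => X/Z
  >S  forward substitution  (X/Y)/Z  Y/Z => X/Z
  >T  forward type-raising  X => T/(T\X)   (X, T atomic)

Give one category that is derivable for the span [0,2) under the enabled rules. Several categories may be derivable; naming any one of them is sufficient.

S/NP

[0,6] S   >
  [0,2] S/NP   <
    [0,1] "liked" : NP/S
    [1,2] "plan" : (S/NP)\(NP/S)
  [2,6] NP   <
    [2,4] S/N   <
      [2,3] "in" : NP
      [3,4] "which" : (S/N)\NP
    [4,6] NP\(S/N)   >
      [4,5] "built" : (NP\(S/N))/N
      [5,6] "every" : N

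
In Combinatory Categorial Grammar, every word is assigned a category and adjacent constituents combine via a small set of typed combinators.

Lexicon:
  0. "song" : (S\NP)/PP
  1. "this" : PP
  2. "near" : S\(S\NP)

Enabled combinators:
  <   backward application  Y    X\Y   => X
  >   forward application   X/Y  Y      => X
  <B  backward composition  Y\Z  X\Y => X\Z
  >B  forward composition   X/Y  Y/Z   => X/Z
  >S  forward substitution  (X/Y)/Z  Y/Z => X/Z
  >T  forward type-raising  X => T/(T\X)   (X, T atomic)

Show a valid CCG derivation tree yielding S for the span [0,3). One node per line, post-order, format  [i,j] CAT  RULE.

[0,1] (S\NP)/PP  lex  "song"
[1,2] PP  lex  "this"
[0,2] S\NP  >  k=1
[2,3] S\(S\NP)  lex  "near"
[0,3] S  <  k=2

[0,3] S   <
  [0,2] S\NP   >
    [0,1] "song" : (S\NP)/PP
    [1,2] "this" : PP
  [2,3] "near" : S\(S\NP)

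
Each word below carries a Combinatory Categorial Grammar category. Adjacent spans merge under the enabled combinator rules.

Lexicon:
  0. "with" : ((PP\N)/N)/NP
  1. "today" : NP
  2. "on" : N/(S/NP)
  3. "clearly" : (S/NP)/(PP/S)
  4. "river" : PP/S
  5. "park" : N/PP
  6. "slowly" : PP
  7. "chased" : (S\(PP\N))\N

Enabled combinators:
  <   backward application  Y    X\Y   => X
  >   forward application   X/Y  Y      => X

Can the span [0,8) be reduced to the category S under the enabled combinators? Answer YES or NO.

[0,8] S   <
  [0,5] PP\N   >
    [0,2] (PP\N)/N   >
      [0,1] "with" : ((PP\N)/N)/NP
      [1,2] "today" : NP
    [2,5] N   >
      [2,3] "on" : N/(S/NP)
      [3,5] S/NP   >
        [3,4] "clearly" : (S/NP)/(PP/S)
        [4,5] "river" : PP/S
  [5,8] S\(PP\N)   <
    [5,7] N   >
      [5,6] "park" : N/PP
      [6,7] "slowly" : PP
    [7,8] "chased" : (S\(PP\N))\N

YES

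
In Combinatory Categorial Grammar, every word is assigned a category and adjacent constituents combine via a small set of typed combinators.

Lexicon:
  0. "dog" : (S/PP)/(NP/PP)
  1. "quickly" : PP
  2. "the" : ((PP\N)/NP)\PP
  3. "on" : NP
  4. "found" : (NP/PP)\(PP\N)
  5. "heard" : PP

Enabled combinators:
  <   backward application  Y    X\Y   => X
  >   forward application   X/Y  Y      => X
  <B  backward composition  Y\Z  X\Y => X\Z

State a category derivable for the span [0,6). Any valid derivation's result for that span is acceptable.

S

[0,6] S   >
  [0,5] S/PP   >
    [0,1] "dog" : (S/PP)/(NP/PP)
    [1,5] NP/PP   <
      [1,4] PP\N   >
        [1,3] (PP\N)/NP   <
          [1,2] "quickly" : PP
          [2,3] "the" : ((PP\N)/NP)\PP
        [3,4] "on" : NP
      [4,5] "found" : (NP/PP)\(PP\N)
  [5,6] "heard" : PP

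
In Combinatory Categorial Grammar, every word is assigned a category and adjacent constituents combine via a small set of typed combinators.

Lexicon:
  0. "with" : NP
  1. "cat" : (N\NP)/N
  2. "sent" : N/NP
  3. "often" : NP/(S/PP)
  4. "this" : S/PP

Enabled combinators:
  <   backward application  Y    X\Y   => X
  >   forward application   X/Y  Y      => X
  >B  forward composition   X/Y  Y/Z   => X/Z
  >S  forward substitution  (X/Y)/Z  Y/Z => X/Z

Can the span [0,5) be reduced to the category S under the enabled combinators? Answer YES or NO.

NO

NP (N\NP)/N N/NP NP/(S/PP) S/PP
CKY chart[0,5] = {N}; S ∉ chart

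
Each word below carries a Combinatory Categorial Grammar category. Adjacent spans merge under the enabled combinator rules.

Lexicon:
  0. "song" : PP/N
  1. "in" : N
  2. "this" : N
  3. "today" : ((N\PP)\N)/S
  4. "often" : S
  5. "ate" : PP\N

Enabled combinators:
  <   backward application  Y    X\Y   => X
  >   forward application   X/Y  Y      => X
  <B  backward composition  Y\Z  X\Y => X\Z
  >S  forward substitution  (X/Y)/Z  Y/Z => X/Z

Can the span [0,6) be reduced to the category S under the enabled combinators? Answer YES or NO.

PP/N N N ((N\PP)\N)/S S PP\N
CKY chart[0,6] = {PP}; S ∉ chart

NO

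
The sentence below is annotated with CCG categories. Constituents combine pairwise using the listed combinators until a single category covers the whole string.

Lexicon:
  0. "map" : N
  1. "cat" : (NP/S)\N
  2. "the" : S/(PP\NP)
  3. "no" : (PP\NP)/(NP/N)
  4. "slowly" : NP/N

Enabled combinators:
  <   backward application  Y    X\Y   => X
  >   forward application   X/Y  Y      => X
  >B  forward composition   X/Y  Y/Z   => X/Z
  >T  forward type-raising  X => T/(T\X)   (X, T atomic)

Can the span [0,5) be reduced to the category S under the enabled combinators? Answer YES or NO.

NO

N (NP/S)\N S/(PP\NP) (PP\NP)/(NP/N) NP/N
CKY chart[0,5] = {N/(N\NP), NP, NP/(NP\NP), NP/(S\S), PP/(PP\NP), S/(S\NP)}; S ∉ chart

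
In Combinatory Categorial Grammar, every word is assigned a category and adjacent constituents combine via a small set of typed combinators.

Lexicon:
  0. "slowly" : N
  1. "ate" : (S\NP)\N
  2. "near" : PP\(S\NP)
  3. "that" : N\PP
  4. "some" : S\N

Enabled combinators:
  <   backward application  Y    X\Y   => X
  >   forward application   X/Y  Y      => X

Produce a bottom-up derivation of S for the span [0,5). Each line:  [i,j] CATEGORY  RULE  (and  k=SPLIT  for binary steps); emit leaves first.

[0,5] S   <
  [0,4] N   <
    [0,3] PP   <
      [0,2] S\NP   <
        [0,1] "slowly" : N
        [1,2] "ate" : (S\NP)\N
      [2,3] "near" : PP\(S\NP)
    [3,4] "that" : N\PP
  [4,5] "some" : S\N

[0,1] N  lex  "slowly"
[1,2] (S\NP)\N  lex  "ate"
[0,2] S\NP  <  k=1
[2,3] PP\(S\NP)  lex  "near"
[0,3] PP  <  k=2
[3,4] N\PP  lex  "that"
[0,4] N  <  k=3
[4,5] S\N  lex  "some"
[0,5] S  <  k=4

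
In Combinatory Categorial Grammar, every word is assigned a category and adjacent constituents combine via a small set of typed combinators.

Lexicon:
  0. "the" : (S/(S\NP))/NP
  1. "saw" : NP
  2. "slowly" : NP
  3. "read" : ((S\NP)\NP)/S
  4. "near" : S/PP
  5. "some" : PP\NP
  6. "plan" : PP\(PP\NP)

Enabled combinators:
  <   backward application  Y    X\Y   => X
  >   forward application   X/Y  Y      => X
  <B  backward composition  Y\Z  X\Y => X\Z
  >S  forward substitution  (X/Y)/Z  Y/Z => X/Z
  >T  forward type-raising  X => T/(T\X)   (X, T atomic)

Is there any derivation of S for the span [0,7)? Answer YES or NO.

YES

[0,7] S   >
  [0,2] S/(S\NP)   >
    [0,1] "the" : (S/(S\NP))/NP
    [1,2] "saw" : NP
  [2,7] S\NP   <
    [2,3] "slowly" : NP
    [3,7] (S\NP)\NP   >
      [3,4] "read" : ((S\NP)\NP)/S
      [4,7] S   >
        [4,5] "near" : S/PP
        [5,7] PP   <
          [5,6] "some" : PP\NP
          [6,7] "plan" : PP\(PP\NP)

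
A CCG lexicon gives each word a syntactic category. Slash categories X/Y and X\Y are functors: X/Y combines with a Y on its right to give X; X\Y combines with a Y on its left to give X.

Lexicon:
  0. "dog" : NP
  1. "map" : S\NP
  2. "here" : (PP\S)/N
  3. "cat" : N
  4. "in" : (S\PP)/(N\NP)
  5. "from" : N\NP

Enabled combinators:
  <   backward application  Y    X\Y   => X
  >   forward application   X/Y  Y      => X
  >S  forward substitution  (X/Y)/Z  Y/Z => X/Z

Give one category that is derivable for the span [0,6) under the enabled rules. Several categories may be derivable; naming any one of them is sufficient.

S

[0,6] S   <
  [0,4] PP   <
    [0,2] S   <
      [0,1] "dog" : NP
      [1,2] "map" : S\NP
    [2,4] PP\S   >
      [2,3] "here" : (PP\S)/N
      [3,4] "cat" : N
  [4,6] S\PP   >
    [4,5] "in" : (S\PP)/(N\NP)
    [5,6] "from" : N\NP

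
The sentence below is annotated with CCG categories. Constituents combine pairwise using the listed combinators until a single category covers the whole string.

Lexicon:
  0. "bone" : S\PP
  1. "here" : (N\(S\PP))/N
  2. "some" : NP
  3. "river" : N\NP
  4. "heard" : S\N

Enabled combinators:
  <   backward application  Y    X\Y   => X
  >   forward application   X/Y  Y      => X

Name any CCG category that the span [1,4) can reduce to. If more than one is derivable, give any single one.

N\(S\PP)

[0,5] S   <
  [0,4] N   <
    [0,1] "bone" : S\PP
    [1,4] N\(S\PP)   >
      [1,2] "here" : (N\(S\PP))/N
      [2,4] N   <
        [2,3] "some" : NP
        [3,4] "river" : N\NP
  [4,5] "heard" : S\N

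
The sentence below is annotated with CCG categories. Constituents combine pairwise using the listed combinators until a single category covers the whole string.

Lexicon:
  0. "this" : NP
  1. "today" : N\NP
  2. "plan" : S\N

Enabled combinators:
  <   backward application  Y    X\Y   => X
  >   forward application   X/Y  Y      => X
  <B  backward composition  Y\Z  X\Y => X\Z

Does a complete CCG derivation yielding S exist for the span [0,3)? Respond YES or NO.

YES

[0,3] S   <
  [0,2] N   <
    [0,1] "this" : NP
    [1,2] "today" : N\NP
  [2,3] "plan" : S\N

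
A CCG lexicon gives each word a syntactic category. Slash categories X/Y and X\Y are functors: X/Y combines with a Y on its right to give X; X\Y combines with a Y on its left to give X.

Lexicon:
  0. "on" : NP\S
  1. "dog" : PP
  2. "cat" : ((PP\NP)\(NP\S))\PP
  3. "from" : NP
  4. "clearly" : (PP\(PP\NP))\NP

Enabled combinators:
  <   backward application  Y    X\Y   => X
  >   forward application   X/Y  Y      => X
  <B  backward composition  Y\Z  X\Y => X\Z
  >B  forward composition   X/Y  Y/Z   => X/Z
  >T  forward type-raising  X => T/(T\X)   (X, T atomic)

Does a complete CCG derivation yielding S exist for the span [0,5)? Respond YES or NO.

NP\S PP ((PP\NP)\(NP\S))\PP NP (PP\(PP\NP))\NP
CKY chart[0,5] = {N/(N\PP), NP/(NP\PP), PP, PP/(PP\PP), S/(S\PP)}; S ∉ chart

NO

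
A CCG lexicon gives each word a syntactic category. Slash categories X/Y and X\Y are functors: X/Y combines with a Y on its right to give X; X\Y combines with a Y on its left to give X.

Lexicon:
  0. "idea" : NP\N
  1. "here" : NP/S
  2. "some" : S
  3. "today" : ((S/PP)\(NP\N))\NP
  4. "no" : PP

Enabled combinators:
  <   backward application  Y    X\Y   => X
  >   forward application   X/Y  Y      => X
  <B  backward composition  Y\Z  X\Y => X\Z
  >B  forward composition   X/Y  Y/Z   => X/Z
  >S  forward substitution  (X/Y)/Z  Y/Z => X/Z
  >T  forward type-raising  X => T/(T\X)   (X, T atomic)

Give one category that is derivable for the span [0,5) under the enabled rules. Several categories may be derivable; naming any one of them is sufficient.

[0,5] S   >
  [0,4] S/PP   <
    [0,1] "idea" : NP\N
    [1,4] (S/PP)\(NP\N)   <
      [1,3] NP   >
        [1,2] "here" : NP/S
        [2,3] "some" : S
      [3,4] "today" : ((S/PP)\(NP\N))\NP
  [4,5] "no" : PP

S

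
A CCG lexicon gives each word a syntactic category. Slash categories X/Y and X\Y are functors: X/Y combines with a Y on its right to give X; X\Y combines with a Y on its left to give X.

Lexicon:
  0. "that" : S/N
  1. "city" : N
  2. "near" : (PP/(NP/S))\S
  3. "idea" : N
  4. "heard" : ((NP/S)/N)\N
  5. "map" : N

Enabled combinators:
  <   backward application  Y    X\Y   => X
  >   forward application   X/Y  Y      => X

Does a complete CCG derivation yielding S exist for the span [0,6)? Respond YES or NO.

S/N N (PP/(NP/S))\S N ((NP/S)/N)\N N
CKY chart[0,6] = {PP}; S ∉ chart

NO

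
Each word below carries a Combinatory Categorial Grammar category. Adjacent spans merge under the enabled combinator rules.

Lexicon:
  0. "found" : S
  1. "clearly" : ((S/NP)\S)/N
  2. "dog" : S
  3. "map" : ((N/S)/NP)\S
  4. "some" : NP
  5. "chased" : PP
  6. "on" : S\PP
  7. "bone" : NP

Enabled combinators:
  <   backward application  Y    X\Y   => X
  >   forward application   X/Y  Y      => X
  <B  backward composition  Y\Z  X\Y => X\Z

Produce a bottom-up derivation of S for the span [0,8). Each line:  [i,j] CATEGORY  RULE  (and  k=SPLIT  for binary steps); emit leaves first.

[0,1] S  lex  "found"
[1,2] ((S/NP)\S)/N  lex  "clearly"
[2,3] S  lex  "dog"
[3,4] ((N/S)/NP)\S  lex  "map"
[2,4] (N/S)/NP  <  k=3
[4,5] NP  lex  "some"
[2,5] N/S  >  k=4
[5,6] PP  lex  "chased"
[6,7] S\PP  lex  "on"
[5,7] S  <  k=6
[2,7] N  >  k=5
[1,7] (S/NP)\S  >  k=2
[0,7] S/NP  <  k=1
[7,8] NP  lex  "bone"
[0,8] S  >  k=7

[0,8] S   >
  [0,7] S/NP   <
    [0,1] "found" : S
    [1,7] (S/NP)\S   >
      [1,2] "clearly" : ((S/NP)\S)/N
      [2,7] N   >
        [2,5] N/S   >
          [2,4] (N/S)/NP   <
            [2,3] "dog" : S
            [3,4] "map" : ((N/S)/NP)\S
          [4,5] "some" : NP
        [5,7] S   <
          [5,6] "chased" : PP
          [6,7] "on" : S\PP
  [7,8] "bone" : NP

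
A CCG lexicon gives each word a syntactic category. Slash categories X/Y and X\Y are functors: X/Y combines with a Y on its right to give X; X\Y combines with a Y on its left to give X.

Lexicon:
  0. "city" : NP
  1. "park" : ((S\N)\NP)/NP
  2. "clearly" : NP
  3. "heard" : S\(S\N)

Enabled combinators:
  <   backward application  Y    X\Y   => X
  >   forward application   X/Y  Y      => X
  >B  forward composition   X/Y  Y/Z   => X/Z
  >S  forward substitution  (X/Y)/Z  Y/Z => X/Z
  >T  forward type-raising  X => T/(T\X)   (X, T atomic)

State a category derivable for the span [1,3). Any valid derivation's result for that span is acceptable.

(S\N)\NP

[0,4] S   <
  [0,3] S\N   <
    [0,1] "city" : NP
    [1,3] (S\N)\NP   >
      [1,2] "park" : ((S\N)\NP)/NP
      [2,3] "clearly" : NP
  [3,4] "heard" : S\(S\N)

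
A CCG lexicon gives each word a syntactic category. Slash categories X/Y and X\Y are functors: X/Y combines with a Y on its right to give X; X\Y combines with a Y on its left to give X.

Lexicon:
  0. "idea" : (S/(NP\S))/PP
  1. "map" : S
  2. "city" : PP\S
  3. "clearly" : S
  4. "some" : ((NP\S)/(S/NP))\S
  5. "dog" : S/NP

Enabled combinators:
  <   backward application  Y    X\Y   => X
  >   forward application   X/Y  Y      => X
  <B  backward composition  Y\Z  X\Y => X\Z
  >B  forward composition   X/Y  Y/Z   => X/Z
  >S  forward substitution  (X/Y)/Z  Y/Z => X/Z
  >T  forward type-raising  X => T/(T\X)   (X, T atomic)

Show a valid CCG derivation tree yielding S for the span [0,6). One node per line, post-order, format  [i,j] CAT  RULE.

[0,6] S   >
  [0,3] S/(NP\S)   >
    [0,1] "idea" : (S/(NP\S))/PP
    [1,3] PP   >
      [1,2] PP/(PP\S)   >T
        [1,2] "map" : S
      [2,3] "city" : PP\S
  [3,6] NP\S   >
    [3,5] (NP\S)/(S/NP)   <
      [3,4] "clearly" : S
      [4,5] "some" : ((NP\S)/(S/NP))\S
    [5,6] "dog" : S/NP

[0,1] (S/(NP\S))/PP  lex  "idea"
[1,2] S  lex  "map"
[1,2] PP/(PP\S)  >T
[2,3] PP\S  lex  "city"
[1,3] PP  >  k=2
[0,3] S/(NP\S)  >  k=1
[3,4] S  lex  "clearly"
[4,5] ((NP\S)/(S/NP))\S  lex  "some"
[3,5] (NP\S)/(S/NP)  <  k=4
[5,6] S/NP  lex  "dog"
[3,6] NP\S  >  k=5
[0,6] S  >  k=3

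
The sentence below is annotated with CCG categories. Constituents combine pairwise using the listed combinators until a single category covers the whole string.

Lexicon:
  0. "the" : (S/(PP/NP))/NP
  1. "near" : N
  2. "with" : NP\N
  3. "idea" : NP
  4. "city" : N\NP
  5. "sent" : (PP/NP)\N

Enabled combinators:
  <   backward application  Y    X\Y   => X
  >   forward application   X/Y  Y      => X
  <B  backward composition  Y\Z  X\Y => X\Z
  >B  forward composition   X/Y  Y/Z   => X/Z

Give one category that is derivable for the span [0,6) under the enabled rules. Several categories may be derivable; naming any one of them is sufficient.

[0,6] S   >
  [0,3] S/(PP/NP)   >
    [0,1] "the" : (S/(PP/NP))/NP
    [1,3] NP   <
      [1,2] "near" : N
      [2,3] "with" : NP\N
  [3,6] PP/NP   <
    [3,5] N   <
      [3,4] "idea" : NP
      [4,5] "city" : N\NP
    [5,6] "sent" : (PP/NP)\N

S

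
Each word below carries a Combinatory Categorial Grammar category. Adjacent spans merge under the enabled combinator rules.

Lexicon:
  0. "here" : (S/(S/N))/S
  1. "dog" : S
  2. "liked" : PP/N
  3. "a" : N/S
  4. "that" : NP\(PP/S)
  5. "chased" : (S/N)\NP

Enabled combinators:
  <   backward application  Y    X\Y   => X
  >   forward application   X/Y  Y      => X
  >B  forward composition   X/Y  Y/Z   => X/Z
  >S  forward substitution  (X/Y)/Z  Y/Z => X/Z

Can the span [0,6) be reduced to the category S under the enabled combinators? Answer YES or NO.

YES

[0,6] S   >
  [0,2] S/(S/N)   >
    [0,1] "here" : (S/(S/N))/S
    [1,2] "dog" : S
  [2,6] S/N   <
    [2,5] NP   <
      [2,4] PP/S   >B
        [2,3] "liked" : PP/N
        [3,4] "a" : N/S
      [4,5] "that" : NP\(PP/S)
    [5,6] "chased" : (S/N)\NP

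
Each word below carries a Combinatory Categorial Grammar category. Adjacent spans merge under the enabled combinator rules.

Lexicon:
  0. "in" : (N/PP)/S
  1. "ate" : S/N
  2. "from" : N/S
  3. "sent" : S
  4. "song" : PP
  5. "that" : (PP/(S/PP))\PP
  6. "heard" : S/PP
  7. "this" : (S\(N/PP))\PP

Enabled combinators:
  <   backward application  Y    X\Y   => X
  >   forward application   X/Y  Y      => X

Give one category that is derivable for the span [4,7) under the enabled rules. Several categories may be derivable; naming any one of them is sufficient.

PP

[0,8] S   <
  [0,4] N/PP   >
    [0,1] "in" : (N/PP)/S
    [1,4] S   >
      [1,2] "ate" : S/N
      [2,4] N   >
        [2,3] "from" : N/S
        [3,4] "sent" : S
  [4,8] S\(N/PP)   <
    [4,7] PP   >
      [4,6] PP/(S/PP)   <
        [4,5] "song" : PP
        [5,6] "that" : (PP/(S/PP))\PP
      [6,7] "heard" : S/PP
    [7,8] "this" : (S\(N/PP))\PP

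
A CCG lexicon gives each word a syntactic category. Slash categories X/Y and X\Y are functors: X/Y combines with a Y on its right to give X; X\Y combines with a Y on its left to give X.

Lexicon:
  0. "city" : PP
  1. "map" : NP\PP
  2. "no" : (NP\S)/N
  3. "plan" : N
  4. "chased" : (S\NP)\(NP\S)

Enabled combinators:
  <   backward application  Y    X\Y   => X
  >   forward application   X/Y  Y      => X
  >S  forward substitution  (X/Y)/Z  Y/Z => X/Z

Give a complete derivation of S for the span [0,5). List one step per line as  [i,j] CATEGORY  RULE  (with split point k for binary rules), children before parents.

[0,5] S   <
  [0,2] NP   <
    [0,1] "city" : PP
    [1,2] "map" : NP\PP
  [2,5] S\NP   <
    [2,4] NP\S   >
      [2,3] "no" : (NP\S)/N
      [3,4] "plan" : N
    [4,5] "chased" : (S\NP)\(NP\S)

[0,1] PP  lex  "city"
[1,2] NP\PP  lex  "map"
[0,2] NP  <  k=1
[2,3] (NP\S)/N  lex  "no"
[3,4] N  lex  "plan"
[2,4] NP\S  >  k=3
[4,5] (S\NP)\(NP\S)  lex  "chased"
[2,5] S\NP  <  k=4
[0,5] S  <  k=2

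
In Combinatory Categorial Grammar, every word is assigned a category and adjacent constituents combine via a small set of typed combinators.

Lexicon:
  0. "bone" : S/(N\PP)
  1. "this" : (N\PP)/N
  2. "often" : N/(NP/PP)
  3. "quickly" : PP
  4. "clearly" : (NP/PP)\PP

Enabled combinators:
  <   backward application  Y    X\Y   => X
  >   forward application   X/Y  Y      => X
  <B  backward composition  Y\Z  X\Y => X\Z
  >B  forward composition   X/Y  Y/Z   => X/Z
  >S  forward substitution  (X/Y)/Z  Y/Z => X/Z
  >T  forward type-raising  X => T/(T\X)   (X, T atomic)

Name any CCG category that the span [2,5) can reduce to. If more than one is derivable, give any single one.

N

[0,5] S   >
  [0,2] S/N   >B
    [0,1] "bone" : S/(N\PP)
    [1,2] "this" : (N\PP)/N
  [2,5] N   >
    [2,3] "often" : N/(NP/PP)
    [3,5] NP/PP   <
      [3,4] "quickly" : PP
      [4,5] "clearly" : (NP/PP)\PP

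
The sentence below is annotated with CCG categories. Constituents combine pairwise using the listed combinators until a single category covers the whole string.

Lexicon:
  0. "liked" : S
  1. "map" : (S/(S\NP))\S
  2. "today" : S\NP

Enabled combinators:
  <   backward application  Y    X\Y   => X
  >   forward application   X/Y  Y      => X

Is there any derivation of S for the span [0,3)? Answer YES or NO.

[0,3] S   >
  [0,2] S/(S\NP)   <
    [0,1] "liked" : S
    [1,2] "map" : (S/(S\NP))\S
  [2,3] "today" : S\NP

YES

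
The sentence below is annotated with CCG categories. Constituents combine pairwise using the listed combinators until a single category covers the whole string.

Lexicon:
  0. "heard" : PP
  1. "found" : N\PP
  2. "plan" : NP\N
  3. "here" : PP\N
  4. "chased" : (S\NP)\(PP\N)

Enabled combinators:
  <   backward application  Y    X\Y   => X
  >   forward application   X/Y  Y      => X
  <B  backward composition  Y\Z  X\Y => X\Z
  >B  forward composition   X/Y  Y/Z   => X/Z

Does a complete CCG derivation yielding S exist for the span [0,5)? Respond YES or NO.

[0,5] S   <
  [0,1] "heard" : PP
  [1,5] S\PP   <B
    [1,2] "found" : N\PP
    [2,5] S\N   <B
      [2,3] "plan" : NP\N
      [3,5] S\NP   <
        [3,4] "here" : PP\N
        [4,5] "chased" : (S\NP)\(PP\N)

YES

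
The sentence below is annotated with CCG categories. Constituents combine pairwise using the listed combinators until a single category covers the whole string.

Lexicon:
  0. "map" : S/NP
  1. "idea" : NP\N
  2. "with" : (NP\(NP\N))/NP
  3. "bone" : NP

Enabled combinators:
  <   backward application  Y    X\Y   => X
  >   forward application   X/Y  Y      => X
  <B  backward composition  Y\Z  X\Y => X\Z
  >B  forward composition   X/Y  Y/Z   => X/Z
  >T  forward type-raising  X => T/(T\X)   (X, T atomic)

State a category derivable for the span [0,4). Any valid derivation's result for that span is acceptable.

[0,4] S   >
  [0,1] "map" : S/NP
  [1,4] NP   <
    [1,2] "idea" : NP\N
    [2,4] NP\(NP\N)   >
      [2,3] "with" : (NP\(NP\N))/NP
      [3,4] "bone" : NP

S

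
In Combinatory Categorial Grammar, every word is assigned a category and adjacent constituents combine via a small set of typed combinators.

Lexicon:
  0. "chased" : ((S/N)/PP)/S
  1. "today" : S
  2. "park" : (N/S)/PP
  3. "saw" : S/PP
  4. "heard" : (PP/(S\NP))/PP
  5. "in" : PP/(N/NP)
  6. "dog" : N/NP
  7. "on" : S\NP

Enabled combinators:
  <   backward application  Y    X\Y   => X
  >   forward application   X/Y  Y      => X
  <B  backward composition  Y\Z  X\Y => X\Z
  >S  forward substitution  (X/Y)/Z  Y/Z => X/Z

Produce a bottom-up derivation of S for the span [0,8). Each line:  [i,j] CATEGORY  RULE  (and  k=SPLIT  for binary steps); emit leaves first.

[0,1] ((S/N)/PP)/S  lex  "chased"
[1,2] S  lex  "today"
[0,2] (S/N)/PP  >  k=1
[2,3] (N/S)/PP  lex  "park"
[3,4] S/PP  lex  "saw"
[2,4] N/PP  >S  k=3
[0,4] S/PP  >S  k=2
[4,5] (PP/(S\NP))/PP  lex  "heard"
[5,6] PP/(N/NP)  lex  "in"
[6,7] N/NP  lex  "dog"
[5,7] PP  >  k=6
[4,7] PP/(S\NP)  >  k=5
[7,8] S\NP  lex  "on"
[4,8] PP  >  k=7
[0,8] S  >  k=4

[0,8] S   >
  [0,4] S/PP   >S
    [0,2] (S/N)/PP   >
      [0,1] "chased" : ((S/N)/PP)/S
      [1,2] "today" : S
    [2,4] N/PP   >S
      [2,3] "park" : (N/S)/PP
      [3,4] "saw" : S/PP
  [4,8] PP   >
    [4,7] PP/(S\NP)   >
      [4,5] "heard" : (PP/(S\NP))/PP
      [5,7] PP   >
        [5,6] "in" : PP/(N/NP)
        [6,7] "dog" : N/NP
    [7,8] "on" : S\NP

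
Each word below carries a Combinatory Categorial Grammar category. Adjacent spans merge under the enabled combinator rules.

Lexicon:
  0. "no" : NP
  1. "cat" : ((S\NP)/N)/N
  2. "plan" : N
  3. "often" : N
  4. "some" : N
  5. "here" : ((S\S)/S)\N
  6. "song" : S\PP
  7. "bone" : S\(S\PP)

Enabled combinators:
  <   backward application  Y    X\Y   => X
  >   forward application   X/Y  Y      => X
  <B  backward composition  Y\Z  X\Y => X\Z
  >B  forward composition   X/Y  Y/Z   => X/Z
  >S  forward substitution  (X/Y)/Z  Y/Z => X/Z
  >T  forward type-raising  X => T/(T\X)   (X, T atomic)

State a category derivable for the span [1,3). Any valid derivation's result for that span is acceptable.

[0,8] S   <
  [0,1] "no" : NP
  [1,8] S\NP   <B
    [1,4] S\NP   >
      [1,3] (S\NP)/N   >
        [1,2] "cat" : ((S\NP)/N)/N
        [2,3] "plan" : N
      [3,4] "often" : N
    [4,8] S\S   >
      [4,6] (S\S)/S   <
        [4,5] "some" : N
        [5,6] "here" : ((S\S)/S)\N
      [6,8] S   <
        [6,7] "song" : S\PP
        [7,8] "bone" : S\(S\PP)

(S\NP)/N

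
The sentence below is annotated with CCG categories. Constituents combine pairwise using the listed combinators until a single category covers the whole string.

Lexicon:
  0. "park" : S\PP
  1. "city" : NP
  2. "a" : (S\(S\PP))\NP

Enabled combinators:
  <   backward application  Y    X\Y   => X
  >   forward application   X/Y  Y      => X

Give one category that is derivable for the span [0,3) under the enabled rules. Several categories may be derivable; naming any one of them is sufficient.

[0,3] S   <
  [0,1] "park" : S\PP
  [1,3] S\(S\PP)   <
    [1,2] "city" : NP
    [2,3] "a" : (S\(S\PP))\NP

S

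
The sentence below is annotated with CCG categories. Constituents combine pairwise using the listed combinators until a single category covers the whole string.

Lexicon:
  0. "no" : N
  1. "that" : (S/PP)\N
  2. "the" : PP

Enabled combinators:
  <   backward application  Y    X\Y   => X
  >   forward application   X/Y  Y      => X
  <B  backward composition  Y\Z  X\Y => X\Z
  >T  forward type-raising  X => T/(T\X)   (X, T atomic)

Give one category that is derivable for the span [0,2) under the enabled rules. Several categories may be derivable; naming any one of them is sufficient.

[0,3] S   >
  [0,2] S/PP   <
    [0,1] "no" : N
    [1,2] "that" : (S/PP)\N
  [2,3] "the" : PP

S/PP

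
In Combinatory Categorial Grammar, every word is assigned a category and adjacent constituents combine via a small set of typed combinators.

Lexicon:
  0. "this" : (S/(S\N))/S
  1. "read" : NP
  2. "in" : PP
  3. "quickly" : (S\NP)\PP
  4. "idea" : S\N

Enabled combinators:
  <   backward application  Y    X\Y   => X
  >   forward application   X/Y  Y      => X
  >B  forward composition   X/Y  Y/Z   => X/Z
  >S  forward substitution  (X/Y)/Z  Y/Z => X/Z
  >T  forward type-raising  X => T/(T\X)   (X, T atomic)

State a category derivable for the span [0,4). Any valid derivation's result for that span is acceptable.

[0,5] S   >
  [0,4] S/(S\N)   >
    [0,1] "this" : (S/(S\N))/S
    [1,4] S   >
      [1,2] S/(S\NP)   >T
        [1,2] "read" : NP
      [2,4] S\NP   <
        [2,3] "in" : PP
        [3,4] "quickly" : (S\NP)\PP
  [4,5] "idea" : S\N

S/(S\N)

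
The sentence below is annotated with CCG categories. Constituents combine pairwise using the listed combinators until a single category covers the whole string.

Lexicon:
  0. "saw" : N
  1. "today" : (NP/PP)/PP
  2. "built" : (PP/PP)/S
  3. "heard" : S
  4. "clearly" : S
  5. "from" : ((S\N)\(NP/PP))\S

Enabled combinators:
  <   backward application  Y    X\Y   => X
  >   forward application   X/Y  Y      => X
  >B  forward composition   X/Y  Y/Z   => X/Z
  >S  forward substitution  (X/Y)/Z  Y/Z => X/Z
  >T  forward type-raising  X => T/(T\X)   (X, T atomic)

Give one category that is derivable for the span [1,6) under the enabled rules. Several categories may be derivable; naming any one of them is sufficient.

S\N

[0,6] S   <
  [0,1] "saw" : N
  [1,6] S\N   <
    [1,4] NP/PP   >S
      [1,2] "today" : (NP/PP)/PP
      [2,4] PP/PP   >
        [2,3] "built" : (PP/PP)/S
        [3,4] "heard" : S
    [4,6] (S\N)\(NP/PP)   <
      [4,5] "clearly" : S
      [5,6] "from" : ((S\N)\(NP/PP))\S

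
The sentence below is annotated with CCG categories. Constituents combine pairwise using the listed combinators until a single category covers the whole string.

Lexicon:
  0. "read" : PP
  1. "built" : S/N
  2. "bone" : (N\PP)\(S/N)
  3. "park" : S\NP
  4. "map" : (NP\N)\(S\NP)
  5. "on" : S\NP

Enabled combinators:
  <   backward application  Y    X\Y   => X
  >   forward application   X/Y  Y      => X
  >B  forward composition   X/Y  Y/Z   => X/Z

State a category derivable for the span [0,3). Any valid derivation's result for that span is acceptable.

[0,6] S   <
  [0,5] NP   <
    [0,3] N   <
      [0,1] "read" : PP
      [1,3] N\PP   <
        [1,2] "built" : S/N
        [2,3] "bone" : (N\PP)\(S/N)
    [3,5] NP\N   <
      [3,4] "park" : S\NP
      [4,5] "map" : (NP\N)\(S\NP)
  [5,6] "on" : S\NP

N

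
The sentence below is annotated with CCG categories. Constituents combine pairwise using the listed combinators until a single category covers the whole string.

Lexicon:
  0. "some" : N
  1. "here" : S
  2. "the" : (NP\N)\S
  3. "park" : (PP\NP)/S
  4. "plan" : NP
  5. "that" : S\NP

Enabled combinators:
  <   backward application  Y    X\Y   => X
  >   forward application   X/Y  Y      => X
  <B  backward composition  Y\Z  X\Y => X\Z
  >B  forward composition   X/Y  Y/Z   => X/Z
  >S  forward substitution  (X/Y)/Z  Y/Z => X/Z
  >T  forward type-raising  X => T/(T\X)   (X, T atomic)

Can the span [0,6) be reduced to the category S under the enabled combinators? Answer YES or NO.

NO

N S (NP\N)\S (PP\NP)/S NP S\NP
CKY chart[0,6] = {N/(N\PP), NP/(NP\PP), PP, PP/(PP\PP), PP/(S\S), S/(S\PP)}; S ∉ chart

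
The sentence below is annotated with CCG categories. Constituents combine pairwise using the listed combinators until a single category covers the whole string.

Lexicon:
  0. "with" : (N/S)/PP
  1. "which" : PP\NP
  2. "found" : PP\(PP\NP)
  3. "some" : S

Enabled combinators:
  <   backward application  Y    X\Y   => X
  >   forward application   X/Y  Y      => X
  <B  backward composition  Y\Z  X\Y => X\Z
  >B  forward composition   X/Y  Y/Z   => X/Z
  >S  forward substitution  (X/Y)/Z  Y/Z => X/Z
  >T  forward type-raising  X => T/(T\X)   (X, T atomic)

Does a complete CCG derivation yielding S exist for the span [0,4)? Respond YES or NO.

NO

(N/S)/PP PP\NP PP\(PP\NP) S
CKY chart[0,4] = {N, N/(N\N), N/(S\S), NP/(NP\N), PP/(PP\N), S/(S\N)}; S ∉ chart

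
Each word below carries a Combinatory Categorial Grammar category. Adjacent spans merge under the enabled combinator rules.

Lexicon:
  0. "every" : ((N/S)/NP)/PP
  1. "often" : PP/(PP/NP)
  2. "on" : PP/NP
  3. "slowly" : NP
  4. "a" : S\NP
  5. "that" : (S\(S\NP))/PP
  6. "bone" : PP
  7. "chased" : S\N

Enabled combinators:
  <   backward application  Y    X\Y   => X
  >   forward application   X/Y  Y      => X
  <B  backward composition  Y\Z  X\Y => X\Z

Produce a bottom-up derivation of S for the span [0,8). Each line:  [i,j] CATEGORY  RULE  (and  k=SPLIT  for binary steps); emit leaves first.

[0,1] ((N/S)/NP)/PP  lex  "every"
[1,2] PP/(PP/NP)  lex  "often"
[2,3] PP/NP  lex  "on"
[1,3] PP  >  k=2
[0,3] (N/S)/NP  >  k=1
[3,4] NP  lex  "slowly"
[0,4] N/S  >  k=3
[4,5] S\NP  lex  "a"
[5,6] (S\(S\NP))/PP  lex  "that"
[6,7] PP  lex  "bone"
[5,7] S\(S\NP)  >  k=6
[4,7] S  <  k=5
[0,7] N  >  k=4
[7,8] S\N  lex  "chased"
[0,8] S  <  k=7

[0,8] S   <
  [0,7] N   >
    [0,4] N/S   >
      [0,3] (N/S)/NP   >
        [0,1] "every" : ((N/S)/NP)/PP
        [1,3] PP   >
          [1,2] "often" : PP/(PP/NP)
          [2,3] "on" : PP/NP
      [3,4] "slowly" : NP
    [4,7] S   <
      [4,5] "a" : S\NP
      [5,7] S\(S\NP)   >
        [5,6] "that" : (S\(S\NP))/PP
        [6,7] "bone" : PP
  [7,8] "chased" : S\N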